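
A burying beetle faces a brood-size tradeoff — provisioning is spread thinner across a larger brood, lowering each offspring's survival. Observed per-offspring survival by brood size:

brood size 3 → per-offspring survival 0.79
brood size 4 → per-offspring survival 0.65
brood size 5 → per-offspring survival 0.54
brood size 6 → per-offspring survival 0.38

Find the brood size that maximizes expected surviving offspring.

Expected surviving offspring = c × s(c):
  c=3: 3 × 0.79 = 2.370
  c=4: 4 × 0.65 = 2.600
  c=5: 5 × 0.54 = 2.700
  c=6: 6 × 0.38 = 2.280
Maximum at c = 5 (2.700 surviving offspring).

5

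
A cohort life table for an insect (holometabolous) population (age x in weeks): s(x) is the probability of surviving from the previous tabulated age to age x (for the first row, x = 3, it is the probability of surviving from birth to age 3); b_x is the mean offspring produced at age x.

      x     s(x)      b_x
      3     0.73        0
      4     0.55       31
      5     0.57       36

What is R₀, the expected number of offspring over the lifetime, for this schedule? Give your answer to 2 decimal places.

20.69

Survivorship from birth: l_x = s_3·s_4·…·s_x.
  l_3 = 0.73000
  l_4 = 0.40150
  l_5 = 0.22886
R₀ = Σ l_x b_x:
  age 3: 0.73000 × 0 = 0.0000
  age 4: 0.40150 × 31 = 12.4465
  age 5: 0.22886 × 36 = 8.2390
R₀ = 0.0000 + 12.4465 + 8.2390 = 20.6855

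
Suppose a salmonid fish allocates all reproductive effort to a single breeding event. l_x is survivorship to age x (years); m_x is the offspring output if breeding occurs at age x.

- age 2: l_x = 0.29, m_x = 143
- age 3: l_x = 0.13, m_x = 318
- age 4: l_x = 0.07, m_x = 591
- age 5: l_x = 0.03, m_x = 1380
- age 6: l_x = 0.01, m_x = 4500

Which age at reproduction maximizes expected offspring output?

Expected offspring if breeding at age x = l_x × m_x:
  age 2: 0.29 × 143 = 41.470
  age 3: 0.13 × 318 = 41.340
  age 4: 0.07 × 591 = 41.370
  age 5: 0.03 × 1380 = 41.400
  age 6: 0.01 × 4500 = 45.000
Maximum at age 6 (45.000).

6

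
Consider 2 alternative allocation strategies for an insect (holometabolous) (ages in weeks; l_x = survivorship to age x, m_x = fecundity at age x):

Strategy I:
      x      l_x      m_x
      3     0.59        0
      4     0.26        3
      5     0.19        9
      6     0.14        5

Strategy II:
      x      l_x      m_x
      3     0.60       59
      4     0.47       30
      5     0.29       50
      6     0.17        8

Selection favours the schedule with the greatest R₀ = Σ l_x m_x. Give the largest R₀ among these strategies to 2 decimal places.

65.36

Strategy I: R₀ = 0.59×0 + 0.26×3 + 0.19×9 + 0.14×5 = 3.1900
Strategy II: R₀ = 0.60×59 + 0.47×30 + 0.29×50 + 0.17×8 = 65.3600
Highest R₀: strategy II with 65.3600.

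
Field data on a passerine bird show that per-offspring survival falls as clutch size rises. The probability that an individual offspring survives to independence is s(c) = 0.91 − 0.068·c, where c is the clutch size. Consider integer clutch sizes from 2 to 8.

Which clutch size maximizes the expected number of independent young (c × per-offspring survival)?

7

Expected independent young = c × s(c):
  c=2: 2 × 0.774 = 1.548
  c=3: 3 × 0.706 = 2.118
  c=4: 4 × 0.638 = 2.552
  c=5: 5 × 0.570 = 2.850
  c=6: 6 × 0.502 = 3.012
  c=7: 7 × 0.434 = 3.038
  c=8: 8 × 0.366 = 2.928
Maximum at c = 7 (3.038 independent young).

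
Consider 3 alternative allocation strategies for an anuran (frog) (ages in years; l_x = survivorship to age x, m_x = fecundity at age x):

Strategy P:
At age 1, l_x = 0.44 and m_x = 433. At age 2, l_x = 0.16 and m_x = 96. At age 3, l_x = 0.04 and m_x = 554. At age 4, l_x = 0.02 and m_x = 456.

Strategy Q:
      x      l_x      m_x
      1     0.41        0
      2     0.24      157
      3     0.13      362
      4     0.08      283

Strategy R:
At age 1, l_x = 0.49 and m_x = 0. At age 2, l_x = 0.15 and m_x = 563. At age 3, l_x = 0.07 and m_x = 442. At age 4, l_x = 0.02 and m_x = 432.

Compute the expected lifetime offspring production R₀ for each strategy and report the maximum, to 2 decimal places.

237.16

Strategy P: R₀ = 0.44×433 + 0.16×96 + 0.04×554 + 0.02×456 = 237.1600
Strategy Q: R₀ = 0.41×0 + 0.24×157 + 0.13×362 + 0.08×283 = 107.3800
Strategy R: R₀ = 0.49×0 + 0.15×563 + 0.07×442 + 0.02×432 = 124.0300
Highest R₀: strategy P with 237.1600.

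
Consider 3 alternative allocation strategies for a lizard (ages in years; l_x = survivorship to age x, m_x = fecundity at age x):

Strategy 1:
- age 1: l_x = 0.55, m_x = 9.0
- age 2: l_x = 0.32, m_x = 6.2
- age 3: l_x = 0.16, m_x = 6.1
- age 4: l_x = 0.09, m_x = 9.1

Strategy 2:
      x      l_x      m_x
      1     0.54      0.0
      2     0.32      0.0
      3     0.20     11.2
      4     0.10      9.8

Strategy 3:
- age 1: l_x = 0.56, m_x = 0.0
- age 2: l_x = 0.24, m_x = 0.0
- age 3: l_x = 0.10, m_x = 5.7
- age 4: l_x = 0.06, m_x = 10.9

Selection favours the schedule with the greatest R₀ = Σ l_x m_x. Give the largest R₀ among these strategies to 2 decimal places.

Strategy 1: R₀ = 0.55×9.0 + 0.32×6.2 + 0.16×6.1 + 0.09×9.1 = 8.7290
Strategy 2: R₀ = 0.54×0.0 + 0.32×0.0 + 0.20×11.2 + 0.10×9.8 = 3.2200
Strategy 3: R₀ = 0.56×0.0 + 0.24×0.0 + 0.10×5.7 + 0.06×10.9 = 1.2240
Highest R₀: strategy 1 with 8.7290.

8.73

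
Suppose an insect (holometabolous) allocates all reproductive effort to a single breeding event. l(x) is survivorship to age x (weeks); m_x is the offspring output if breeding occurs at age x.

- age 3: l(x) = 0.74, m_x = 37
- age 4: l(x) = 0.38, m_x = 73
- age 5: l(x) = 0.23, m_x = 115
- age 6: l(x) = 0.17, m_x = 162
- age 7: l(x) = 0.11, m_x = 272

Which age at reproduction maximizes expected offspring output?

7

Expected offspring if breeding at age x = l(x) × m_x:
  age 3: 0.74 × 37 = 27.380
  age 4: 0.38 × 73 = 27.740
  age 5: 0.23 × 115 = 26.450
  age 6: 0.17 × 162 = 27.540
  age 7: 0.11 × 272 = 29.920
Maximum at age 7 (29.920).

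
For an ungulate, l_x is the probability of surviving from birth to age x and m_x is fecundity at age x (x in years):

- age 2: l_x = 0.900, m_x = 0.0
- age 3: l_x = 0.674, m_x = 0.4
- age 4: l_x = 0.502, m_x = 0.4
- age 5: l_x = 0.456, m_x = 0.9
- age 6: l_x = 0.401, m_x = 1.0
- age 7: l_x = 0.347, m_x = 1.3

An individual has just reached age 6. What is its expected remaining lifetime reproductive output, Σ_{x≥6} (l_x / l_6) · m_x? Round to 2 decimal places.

2.12

l_6 = 0.401. Conditional survival from age 6 to x is l_x / l_6.
  x=6: (0.401/0.401) × 1.0 = 1.0000
  x=7: (0.347/0.401) × 1.3 = 1.1249
Sum = 1.0000 + 1.1249 = 2.1249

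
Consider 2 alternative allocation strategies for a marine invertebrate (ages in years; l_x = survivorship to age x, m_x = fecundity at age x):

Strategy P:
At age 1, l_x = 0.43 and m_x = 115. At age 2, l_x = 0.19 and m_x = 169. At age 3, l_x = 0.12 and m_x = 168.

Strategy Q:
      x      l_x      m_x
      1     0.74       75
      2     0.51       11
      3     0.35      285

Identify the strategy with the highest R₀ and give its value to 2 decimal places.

Strategy P: R₀ = 0.43×115 + 0.19×169 + 0.12×168 = 101.7200
Strategy Q: R₀ = 0.74×75 + 0.51×11 + 0.35×285 = 160.8600
Highest R₀: strategy Q with 160.8600.

160.86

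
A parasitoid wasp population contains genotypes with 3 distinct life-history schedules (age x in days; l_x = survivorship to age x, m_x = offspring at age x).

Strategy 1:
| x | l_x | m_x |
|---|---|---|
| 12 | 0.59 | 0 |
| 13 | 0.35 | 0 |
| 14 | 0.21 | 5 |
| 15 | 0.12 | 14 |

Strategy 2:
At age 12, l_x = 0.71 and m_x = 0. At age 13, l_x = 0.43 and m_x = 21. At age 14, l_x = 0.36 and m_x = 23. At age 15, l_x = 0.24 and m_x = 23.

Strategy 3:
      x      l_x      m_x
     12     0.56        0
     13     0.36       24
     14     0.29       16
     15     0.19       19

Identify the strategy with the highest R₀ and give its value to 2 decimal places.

Strategy 1: R₀ = 0.59×0 + 0.35×0 + 0.21×5 + 0.12×14 = 2.7300
Strategy 2: R₀ = 0.71×0 + 0.43×21 + 0.36×23 + 0.24×23 = 22.8300
Strategy 3: R₀ = 0.56×0 + 0.36×24 + 0.29×16 + 0.19×19 = 16.8900
Highest R₀: strategy 2 with 22.8300.

22.83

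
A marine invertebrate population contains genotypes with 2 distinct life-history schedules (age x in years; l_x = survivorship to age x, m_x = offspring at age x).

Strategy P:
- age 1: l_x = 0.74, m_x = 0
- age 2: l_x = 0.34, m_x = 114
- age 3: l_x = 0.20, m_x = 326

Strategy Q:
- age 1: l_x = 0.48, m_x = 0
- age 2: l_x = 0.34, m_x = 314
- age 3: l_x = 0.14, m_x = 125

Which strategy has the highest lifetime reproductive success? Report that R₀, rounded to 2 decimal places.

Strategy P: R₀ = 0.74×0 + 0.34×114 + 0.20×326 = 103.9600
Strategy Q: R₀ = 0.48×0 + 0.34×314 + 0.14×125 = 124.2600
Highest R₀: strategy Q with 124.2600.

124.26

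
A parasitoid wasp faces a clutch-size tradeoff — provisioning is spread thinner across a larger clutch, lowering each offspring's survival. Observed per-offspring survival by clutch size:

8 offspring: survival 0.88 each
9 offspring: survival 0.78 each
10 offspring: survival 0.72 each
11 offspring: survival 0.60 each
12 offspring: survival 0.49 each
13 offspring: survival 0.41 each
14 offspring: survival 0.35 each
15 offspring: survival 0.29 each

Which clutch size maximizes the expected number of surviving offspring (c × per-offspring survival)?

Expected surviving offspring = c × s(c):
  c=8: 8 × 0.88 = 7.040
  c=9: 9 × 0.78 = 7.020
  c=10: 10 × 0.72 = 7.200
  c=11: 11 × 0.60 = 6.600
  c=12: 12 × 0.49 = 5.880
  c=13: 13 × 0.41 = 5.330
  c=14: 14 × 0.35 = 4.900
  c=15: 15 × 0.29 = 4.350
Maximum at c = 10 (7.200 surviving offspring).

10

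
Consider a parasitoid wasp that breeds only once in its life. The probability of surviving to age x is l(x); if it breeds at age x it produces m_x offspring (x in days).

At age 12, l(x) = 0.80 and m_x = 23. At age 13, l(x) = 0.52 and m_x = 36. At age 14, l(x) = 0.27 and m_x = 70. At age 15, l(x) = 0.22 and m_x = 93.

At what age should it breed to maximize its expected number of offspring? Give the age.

15

Expected offspring if breeding at age x = l(x) × m_x:
  age 12: 0.80 × 23 = 18.400
  age 13: 0.52 × 36 = 18.720
  age 14: 0.27 × 70 = 18.900
  age 15: 0.22 × 93 = 20.460
Maximum at age 15 (20.460).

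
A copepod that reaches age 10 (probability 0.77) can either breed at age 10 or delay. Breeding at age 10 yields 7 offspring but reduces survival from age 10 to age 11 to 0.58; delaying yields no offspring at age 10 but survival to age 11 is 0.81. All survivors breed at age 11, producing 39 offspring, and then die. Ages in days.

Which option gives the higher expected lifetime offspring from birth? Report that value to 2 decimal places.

24.32

breed at age 10: R₀ = 0.77 × (7 + 0.58 × 39) = 0.77 × 29.6200 = 22.8074
delay to age 11: R₀ = 0.77 × (0.81 × 39) = 0.77 × 31.5900 = 24.3243
Higher: delay to age 11 (24.3243).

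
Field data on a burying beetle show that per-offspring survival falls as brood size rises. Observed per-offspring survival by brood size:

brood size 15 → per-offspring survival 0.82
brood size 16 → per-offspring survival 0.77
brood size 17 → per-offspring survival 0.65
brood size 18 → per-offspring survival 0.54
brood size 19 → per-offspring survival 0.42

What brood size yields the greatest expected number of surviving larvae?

Expected surviving larvae = c × s(c):
  c=15: 15 × 0.82 = 12.300
  c=16: 16 × 0.77 = 12.320
  c=17: 17 × 0.65 = 11.050
  c=18: 18 × 0.54 = 9.720
  c=19: 19 × 0.42 = 7.980
Maximum at c = 16 (12.320 surviving larvae).

16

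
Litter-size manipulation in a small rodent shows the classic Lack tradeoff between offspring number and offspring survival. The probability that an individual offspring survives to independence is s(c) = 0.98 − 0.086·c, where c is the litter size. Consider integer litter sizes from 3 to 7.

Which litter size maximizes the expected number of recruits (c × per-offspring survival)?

6

Expected recruits = c × s(c):
  c=3: 3 × 0.722 = 2.166
  c=4: 4 × 0.636 = 2.544
  c=5: 5 × 0.550 = 2.750
  c=6: 6 × 0.464 = 2.784
  c=7: 7 × 0.378 = 2.646
Maximum at c = 6 (2.784 recruits).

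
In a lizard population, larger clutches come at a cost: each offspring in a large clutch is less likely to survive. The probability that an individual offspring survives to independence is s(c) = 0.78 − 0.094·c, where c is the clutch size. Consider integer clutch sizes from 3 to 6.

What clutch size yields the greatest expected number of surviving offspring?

4

Expected surviving offspring = c × s(c):
  c=3: 3 × 0.498 = 1.494
  c=4: 4 × 0.404 = 1.616
  c=5: 5 × 0.310 = 1.550
  c=6: 6 × 0.216 = 1.296
Maximum at c = 4 (1.616 surviving offspring).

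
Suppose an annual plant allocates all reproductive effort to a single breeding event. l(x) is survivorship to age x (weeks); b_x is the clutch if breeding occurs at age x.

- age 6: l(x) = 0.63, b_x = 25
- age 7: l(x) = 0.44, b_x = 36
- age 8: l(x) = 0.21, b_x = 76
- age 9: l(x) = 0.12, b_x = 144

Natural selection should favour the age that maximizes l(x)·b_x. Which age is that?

9

Expected offspring if breeding at age x = l(x) × b_x:
  age 6: 0.63 × 25 = 15.750
  age 7: 0.44 × 36 = 15.840
  age 8: 0.21 × 76 = 15.960
  age 9: 0.12 × 144 = 17.280
Maximum at age 9 (17.280).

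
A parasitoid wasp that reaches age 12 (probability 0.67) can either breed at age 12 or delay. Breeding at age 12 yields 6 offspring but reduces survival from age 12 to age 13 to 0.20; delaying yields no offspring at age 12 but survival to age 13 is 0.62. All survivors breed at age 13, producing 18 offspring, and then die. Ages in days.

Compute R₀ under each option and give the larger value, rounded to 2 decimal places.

breed at age 12: R₀ = 0.67 × (6 + 0.20 × 18) = 0.67 × 9.6000 = 6.4320
delay to age 13: R₀ = 0.67 × (0.62 × 18) = 0.67 × 11.1600 = 7.4772
Higher: delay to age 13 (7.4772).

7.48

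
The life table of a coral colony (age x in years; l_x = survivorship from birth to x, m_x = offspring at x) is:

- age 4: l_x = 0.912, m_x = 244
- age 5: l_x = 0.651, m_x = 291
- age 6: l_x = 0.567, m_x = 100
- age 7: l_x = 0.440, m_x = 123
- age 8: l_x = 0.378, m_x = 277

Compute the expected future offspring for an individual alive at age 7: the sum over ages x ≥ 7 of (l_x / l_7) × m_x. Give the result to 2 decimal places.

l_7 = 0.440. Conditional survival from age 7 to x is l_x / l_7.
  x=7: (0.440/0.440) × 123 = 123.0000
  x=8: (0.378/0.440) × 277 = 237.9682
Sum = 123.0000 + 237.9682 = 360.9682

360.97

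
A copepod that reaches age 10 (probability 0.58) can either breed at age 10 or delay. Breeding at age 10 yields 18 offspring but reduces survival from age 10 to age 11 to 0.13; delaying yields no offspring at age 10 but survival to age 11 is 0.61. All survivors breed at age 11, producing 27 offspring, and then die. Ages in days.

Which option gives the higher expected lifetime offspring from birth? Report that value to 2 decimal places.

breed at age 10: R₀ = 0.58 × (18 + 0.13 × 27) = 0.58 × 21.5100 = 12.4758
delay to age 11: R₀ = 0.58 × (0.61 × 27) = 0.58 × 16.4700 = 9.5526
Higher: breed at age 10 (12.4758).

12.48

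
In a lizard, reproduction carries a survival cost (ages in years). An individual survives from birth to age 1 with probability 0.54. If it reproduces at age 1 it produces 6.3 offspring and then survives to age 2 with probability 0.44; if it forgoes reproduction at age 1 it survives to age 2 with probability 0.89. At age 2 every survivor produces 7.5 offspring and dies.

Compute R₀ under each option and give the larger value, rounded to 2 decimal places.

breed at age 1: R₀ = 0.54 × (6.3 + 0.44 × 7.5) = 0.54 × 9.6000 = 5.1840
delay to age 2: R₀ = 0.54 × (0.89 × 7.5) = 0.54 × 6.6750 = 3.6045
Higher: breed at age 1 (5.1840).

5.18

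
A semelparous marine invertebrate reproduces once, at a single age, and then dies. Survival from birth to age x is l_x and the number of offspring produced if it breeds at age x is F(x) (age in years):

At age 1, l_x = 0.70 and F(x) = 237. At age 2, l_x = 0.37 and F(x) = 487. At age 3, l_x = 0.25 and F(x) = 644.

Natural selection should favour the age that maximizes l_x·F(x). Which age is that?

2

Expected offspring if breeding at age x = l_x × F(x):
  age 1: 0.70 × 237 = 165.900
  age 2: 0.37 × 487 = 180.190
  age 3: 0.25 × 644 = 161.000
Maximum at age 2 (180.190).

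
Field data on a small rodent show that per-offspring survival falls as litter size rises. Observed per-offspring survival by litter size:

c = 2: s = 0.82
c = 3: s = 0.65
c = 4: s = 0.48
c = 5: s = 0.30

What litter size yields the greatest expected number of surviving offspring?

Expected surviving offspring = c × s(c):
  c=2: 2 × 0.82 = 1.640
  c=3: 3 × 0.65 = 1.950
  c=4: 4 × 0.48 = 1.920
  c=5: 5 × 0.30 = 1.500
Maximum at c = 3 (1.950 surviving offspring).

3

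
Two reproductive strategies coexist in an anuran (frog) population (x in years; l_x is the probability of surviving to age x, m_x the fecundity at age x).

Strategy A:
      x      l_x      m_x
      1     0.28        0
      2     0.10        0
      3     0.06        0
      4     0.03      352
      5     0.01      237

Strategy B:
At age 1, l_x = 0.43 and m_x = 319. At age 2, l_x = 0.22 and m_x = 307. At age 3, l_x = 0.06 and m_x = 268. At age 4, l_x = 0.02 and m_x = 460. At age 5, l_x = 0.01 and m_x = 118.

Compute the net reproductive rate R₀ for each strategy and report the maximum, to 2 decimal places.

231.17

Strategy A: R₀ = 0.28×0 + 0.10×0 + 0.06×0 + 0.03×352 + 0.01×237 = 12.9300
Strategy B: R₀ = 0.43×319 + 0.22×307 + 0.06×268 + 0.02×460 + 0.01×118 = 231.1700
Highest R₀: strategy B with 231.1700.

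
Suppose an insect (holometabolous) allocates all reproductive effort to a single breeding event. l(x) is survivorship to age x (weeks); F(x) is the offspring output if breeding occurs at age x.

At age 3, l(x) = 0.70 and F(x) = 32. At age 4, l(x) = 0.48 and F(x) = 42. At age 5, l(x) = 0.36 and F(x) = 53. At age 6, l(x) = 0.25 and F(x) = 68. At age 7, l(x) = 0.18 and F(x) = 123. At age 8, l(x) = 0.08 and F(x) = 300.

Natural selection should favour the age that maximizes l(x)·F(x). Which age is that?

Expected offspring if breeding at age x = l(x) × F(x):
  age 3: 0.70 × 32 = 22.400
  age 4: 0.48 × 42 = 20.160
  age 5: 0.36 × 53 = 19.080
  age 6: 0.25 × 68 = 17.000
  age 7: 0.18 × 123 = 22.140
  age 8: 0.08 × 300 = 24.000
Maximum at age 8 (24.000).

8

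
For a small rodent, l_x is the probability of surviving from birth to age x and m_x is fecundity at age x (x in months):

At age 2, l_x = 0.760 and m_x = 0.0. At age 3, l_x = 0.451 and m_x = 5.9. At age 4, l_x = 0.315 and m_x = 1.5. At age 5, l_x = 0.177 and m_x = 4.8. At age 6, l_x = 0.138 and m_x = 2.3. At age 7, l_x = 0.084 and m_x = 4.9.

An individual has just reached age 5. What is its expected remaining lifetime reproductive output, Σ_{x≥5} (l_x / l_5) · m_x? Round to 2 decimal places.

l_5 = 0.177. Conditional survival from age 5 to x is l_x / l_5.
  x=5: (0.177/0.177) × 4.8 = 4.8000
  x=6: (0.138/0.177) × 2.3 = 1.7932
  x=7: (0.084/0.177) × 4.9 = 2.3254
Sum = 4.8000 + 1.7932 + 2.3254 = 8.9186

8.92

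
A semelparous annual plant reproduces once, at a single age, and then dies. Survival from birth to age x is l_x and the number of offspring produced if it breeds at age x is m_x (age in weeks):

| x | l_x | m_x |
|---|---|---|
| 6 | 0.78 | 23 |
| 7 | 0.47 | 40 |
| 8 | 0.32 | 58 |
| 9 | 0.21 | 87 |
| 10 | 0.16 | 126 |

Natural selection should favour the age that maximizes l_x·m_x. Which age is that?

Expected offspring if breeding at age x = l_x × m_x:
  age 6: 0.78 × 23 = 17.940
  age 7: 0.47 × 40 = 18.800
  age 8: 0.32 × 58 = 18.560
  age 9: 0.21 × 87 = 18.270
  age 10: 0.16 × 126 = 20.160
Maximum at age 10 (20.160).

10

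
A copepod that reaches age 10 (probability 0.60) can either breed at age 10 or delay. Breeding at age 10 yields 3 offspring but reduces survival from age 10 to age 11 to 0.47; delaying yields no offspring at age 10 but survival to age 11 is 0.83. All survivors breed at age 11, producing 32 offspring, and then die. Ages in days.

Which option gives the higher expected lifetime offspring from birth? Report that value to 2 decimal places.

breed at age 10: R₀ = 0.60 × (3 + 0.47 × 32) = 0.60 × 18.0400 = 10.8240
delay to age 11: R₀ = 0.60 × (0.83 × 32) = 0.60 × 26.5600 = 15.9360
Higher: delay to age 11 (15.9360).

15.94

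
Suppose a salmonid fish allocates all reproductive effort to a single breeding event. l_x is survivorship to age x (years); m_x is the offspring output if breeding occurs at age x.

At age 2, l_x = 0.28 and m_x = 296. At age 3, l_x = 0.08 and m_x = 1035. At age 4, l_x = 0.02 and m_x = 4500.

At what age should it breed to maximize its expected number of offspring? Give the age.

Expected offspring if breeding at age x = l_x × m_x:
  age 2: 0.28 × 296 = 82.880
  age 3: 0.08 × 1035 = 82.800
  age 4: 0.02 × 4500 = 90.000
Maximum at age 4 (90.000).

4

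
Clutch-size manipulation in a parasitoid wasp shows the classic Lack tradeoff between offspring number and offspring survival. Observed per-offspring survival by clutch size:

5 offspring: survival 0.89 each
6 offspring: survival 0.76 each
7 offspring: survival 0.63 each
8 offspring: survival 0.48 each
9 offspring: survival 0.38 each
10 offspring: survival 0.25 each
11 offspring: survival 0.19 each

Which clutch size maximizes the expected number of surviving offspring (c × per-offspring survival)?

Expected surviving offspring = c × s(c):
  c=5: 5 × 0.89 = 4.450
  c=6: 6 × 0.76 = 4.560
  c=7: 7 × 0.63 = 4.410
  c=8: 8 × 0.48 = 3.840
  c=9: 9 × 0.38 = 3.420
  c=10: 10 × 0.25 = 2.500
  c=11: 11 × 0.19 = 2.090
Maximum at c = 6 (4.560 surviving offspring).

6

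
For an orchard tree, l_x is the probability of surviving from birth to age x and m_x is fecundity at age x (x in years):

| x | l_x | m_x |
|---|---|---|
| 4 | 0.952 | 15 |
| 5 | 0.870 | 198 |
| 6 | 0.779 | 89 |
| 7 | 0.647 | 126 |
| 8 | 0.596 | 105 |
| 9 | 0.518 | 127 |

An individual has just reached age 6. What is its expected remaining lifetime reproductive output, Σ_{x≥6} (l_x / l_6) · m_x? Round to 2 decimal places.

358.43

l_6 = 0.779. Conditional survival from age 6 to x is l_x / l_6.
  x=6: (0.779/0.779) × 89 = 89.0000
  x=7: (0.647/0.779) × 126 = 104.6496
  x=8: (0.596/0.779) × 105 = 80.3338
  x=9: (0.518/0.779) × 127 = 84.4493
Sum = 89.0000 + 104.6496 + 80.3338 + 84.4493 = 358.4326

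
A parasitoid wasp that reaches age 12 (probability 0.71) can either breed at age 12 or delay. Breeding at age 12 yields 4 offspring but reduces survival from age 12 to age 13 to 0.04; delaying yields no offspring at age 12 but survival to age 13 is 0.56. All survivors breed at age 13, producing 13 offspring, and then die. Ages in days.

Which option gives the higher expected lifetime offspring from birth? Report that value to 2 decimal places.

breed at age 12: R₀ = 0.71 × (4 + 0.04 × 13) = 0.71 × 4.5200 = 3.2092
delay to age 13: R₀ = 0.71 × (0.56 × 13) = 0.71 × 7.2800 = 5.1688
Higher: delay to age 13 (5.1688).

5.17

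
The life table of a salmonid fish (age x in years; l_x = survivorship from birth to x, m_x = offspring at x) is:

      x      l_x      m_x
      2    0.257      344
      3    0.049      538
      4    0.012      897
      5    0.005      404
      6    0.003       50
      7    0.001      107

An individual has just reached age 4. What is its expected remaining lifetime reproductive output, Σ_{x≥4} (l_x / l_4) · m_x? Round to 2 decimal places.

1086.75

l_4 = 0.012. Conditional survival from age 4 to x is l_x / l_4.
  x=4: (0.012/0.012) × 897 = 897.0000
  x=5: (0.005/0.012) × 404 = 168.3333
  x=6: (0.003/0.012) × 50 = 12.5000
  x=7: (0.001/0.012) × 107 = 8.9167
Sum = 897.0000 + 168.3333 + 12.5000 + 8.9167 = 1086.7500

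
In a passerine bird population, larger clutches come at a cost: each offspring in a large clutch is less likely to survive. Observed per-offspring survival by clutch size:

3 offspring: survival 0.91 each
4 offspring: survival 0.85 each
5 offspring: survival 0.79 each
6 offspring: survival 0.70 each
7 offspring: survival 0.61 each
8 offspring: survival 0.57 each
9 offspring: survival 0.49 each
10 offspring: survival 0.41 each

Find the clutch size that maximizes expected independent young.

Expected independent young = c × s(c):
  c=3: 3 × 0.91 = 2.730
  c=4: 4 × 0.85 = 3.400
  c=5: 5 × 0.79 = 3.950
  c=6: 6 × 0.70 = 4.200
  c=7: 7 × 0.61 = 4.270
  c=8: 8 × 0.57 = 4.560
  c=9: 9 × 0.49 = 4.410
  c=10: 10 × 0.41 = 4.100
Maximum at c = 8 (4.560 independent young).

8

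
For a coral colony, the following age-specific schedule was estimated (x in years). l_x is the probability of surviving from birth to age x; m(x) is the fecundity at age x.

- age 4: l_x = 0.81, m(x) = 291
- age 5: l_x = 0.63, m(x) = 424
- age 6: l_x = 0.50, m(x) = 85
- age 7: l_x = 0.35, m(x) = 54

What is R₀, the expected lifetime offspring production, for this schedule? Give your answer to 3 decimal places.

R₀ = Σ l_x m(x):
  age 4: 0.81 × 291 = 235.7100
  age 5: 0.63 × 424 = 267.1200
  age 6: 0.50 × 85 = 42.5000
  age 7: 0.35 × 54 = 18.9000
R₀ = 235.7100 + 267.1200 + 42.5000 + 18.9000 = 564.2300

564.230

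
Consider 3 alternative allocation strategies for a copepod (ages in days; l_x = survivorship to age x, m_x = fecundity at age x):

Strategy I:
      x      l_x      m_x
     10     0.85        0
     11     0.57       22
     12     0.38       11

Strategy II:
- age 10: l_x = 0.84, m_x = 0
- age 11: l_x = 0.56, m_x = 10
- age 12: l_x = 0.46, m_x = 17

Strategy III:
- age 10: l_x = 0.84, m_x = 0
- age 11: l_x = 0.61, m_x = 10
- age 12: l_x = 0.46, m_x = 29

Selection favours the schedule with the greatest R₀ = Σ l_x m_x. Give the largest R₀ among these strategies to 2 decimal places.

Strategy I: R₀ = 0.85×0 + 0.57×22 + 0.38×11 = 16.7200
Strategy II: R₀ = 0.84×0 + 0.56×10 + 0.46×17 = 13.4200
Strategy III: R₀ = 0.84×0 + 0.61×10 + 0.46×29 = 19.4400
Highest R₀: strategy III with 19.4400.

19.44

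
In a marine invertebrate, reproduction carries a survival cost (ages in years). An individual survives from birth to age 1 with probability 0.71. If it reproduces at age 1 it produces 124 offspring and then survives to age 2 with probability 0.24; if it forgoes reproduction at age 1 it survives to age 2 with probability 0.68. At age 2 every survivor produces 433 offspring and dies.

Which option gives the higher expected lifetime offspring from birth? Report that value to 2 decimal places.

209.05

breed at age 1: R₀ = 0.71 × (124 + 0.24 × 433) = 0.71 × 227.9200 = 161.8232
delay to age 2: R₀ = 0.71 × (0.68 × 433) = 0.71 × 294.4400 = 209.0524
Higher: delay to age 2 (209.0524).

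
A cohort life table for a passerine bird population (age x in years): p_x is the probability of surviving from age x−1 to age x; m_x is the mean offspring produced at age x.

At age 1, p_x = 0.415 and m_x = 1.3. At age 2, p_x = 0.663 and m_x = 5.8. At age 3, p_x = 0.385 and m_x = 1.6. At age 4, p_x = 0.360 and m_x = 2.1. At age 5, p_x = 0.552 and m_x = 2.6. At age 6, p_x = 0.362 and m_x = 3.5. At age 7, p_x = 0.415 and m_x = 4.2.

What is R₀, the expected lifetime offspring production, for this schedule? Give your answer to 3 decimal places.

Survivorship from birth: l_x = p_1·p_2·…·p_x.
  l_1 = 0.41500
  l_2 = 0.27515
  l_3 = 0.10593
  l_4 = 0.03814
  l_5 = 0.02105
  l_6 = 0.00762
  l_7 = 0.00316
R₀ = Σ l_x m_x:
  age 1: 0.41500 × 1.3 = 0.5395
  age 2: 0.27515 × 5.8 = 1.5959
  age 3: 0.10593 × 1.6 = 0.1695
  age 4: 0.03814 × 2.1 = 0.0801
  age 5: 0.02105 × 2.6 = 0.0547
  age 6: 0.00762 × 3.5 = 0.0267
  age 7: 0.00316 × 4.2 = 0.0133
R₀ = 0.5395 + 1.5959 + 0.1695 + 0.0801 + 0.0547 + 0.0267 + 0.0133 = 2.4796

2.480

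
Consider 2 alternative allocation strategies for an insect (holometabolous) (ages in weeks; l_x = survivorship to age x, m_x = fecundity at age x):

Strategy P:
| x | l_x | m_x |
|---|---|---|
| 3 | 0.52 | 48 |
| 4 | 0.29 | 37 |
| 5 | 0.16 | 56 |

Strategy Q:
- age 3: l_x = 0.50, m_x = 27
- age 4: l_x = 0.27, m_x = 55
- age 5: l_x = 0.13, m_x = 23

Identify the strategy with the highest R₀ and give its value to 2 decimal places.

Strategy P: R₀ = 0.52×48 + 0.29×37 + 0.16×56 = 44.6500
Strategy Q: R₀ = 0.50×27 + 0.27×55 + 0.13×23 = 31.3400
Highest R₀: strategy P with 44.6500.

44.65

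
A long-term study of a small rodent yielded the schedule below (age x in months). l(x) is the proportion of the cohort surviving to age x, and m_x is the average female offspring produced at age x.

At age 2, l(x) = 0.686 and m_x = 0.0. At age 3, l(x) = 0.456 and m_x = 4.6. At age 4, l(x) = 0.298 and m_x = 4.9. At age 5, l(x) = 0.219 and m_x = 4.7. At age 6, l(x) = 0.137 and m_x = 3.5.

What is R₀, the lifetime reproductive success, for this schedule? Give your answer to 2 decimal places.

R₀ = Σ l(x) m_x:
  age 2: 0.686 × 0.0 = 0.0000
  age 3: 0.456 × 4.6 = 2.0976
  age 4: 0.298 × 4.9 = 1.4602
  age 5: 0.219 × 4.7 = 1.0293
  age 6: 0.137 × 3.5 = 0.4795
R₀ = 0.0000 + 2.0976 + 1.4602 + 1.0293 + 0.4795 = 5.0666

5.07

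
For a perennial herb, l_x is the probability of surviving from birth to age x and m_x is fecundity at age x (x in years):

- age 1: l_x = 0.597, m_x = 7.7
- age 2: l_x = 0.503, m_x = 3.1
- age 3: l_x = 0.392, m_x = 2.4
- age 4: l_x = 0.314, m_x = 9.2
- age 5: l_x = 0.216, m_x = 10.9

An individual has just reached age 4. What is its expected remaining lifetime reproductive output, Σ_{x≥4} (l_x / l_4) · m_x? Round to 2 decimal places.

16.70

l_4 = 0.314. Conditional survival from age 4 to x is l_x / l_4.
  x=4: (0.314/0.314) × 9.2 = 9.2000
  x=5: (0.216/0.314) × 10.9 = 7.4981
Sum = 9.2000 + 7.4981 = 16.6981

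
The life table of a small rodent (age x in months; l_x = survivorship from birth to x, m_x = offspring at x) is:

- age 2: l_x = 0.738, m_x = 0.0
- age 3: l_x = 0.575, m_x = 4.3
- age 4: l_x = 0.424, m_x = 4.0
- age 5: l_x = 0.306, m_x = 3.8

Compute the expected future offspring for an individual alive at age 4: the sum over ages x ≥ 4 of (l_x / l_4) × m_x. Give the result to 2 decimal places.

6.74

l_4 = 0.424. Conditional survival from age 4 to x is l_x / l_4.
  x=4: (0.424/0.424) × 4.0 = 4.0000
  x=5: (0.306/0.424) × 3.8 = 2.7425
Sum = 4.0000 + 2.7425 = 6.7425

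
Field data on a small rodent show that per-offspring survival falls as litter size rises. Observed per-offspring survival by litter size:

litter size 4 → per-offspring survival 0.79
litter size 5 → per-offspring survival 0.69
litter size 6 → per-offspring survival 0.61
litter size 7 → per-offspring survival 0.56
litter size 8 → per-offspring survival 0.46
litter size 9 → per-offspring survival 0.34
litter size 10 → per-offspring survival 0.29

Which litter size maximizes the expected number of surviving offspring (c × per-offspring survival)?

7

Expected surviving offspring = c × s(c):
  c=4: 4 × 0.79 = 3.160
  c=5: 5 × 0.69 = 3.450
  c=6: 6 × 0.61 = 3.660
  c=7: 7 × 0.56 = 3.920
  c=8: 8 × 0.46 = 3.680
  c=9: 9 × 0.34 = 3.060
  c=10: 10 × 0.29 = 2.900
Maximum at c = 7 (3.920 surviving offspring).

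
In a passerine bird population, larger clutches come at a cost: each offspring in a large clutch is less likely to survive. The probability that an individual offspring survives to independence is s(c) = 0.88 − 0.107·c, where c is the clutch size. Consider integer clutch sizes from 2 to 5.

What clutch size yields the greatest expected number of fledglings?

4

Expected fledglings = c × s(c):
  c=2: 2 × 0.666 = 1.332
  c=3: 3 × 0.559 = 1.677
  c=4: 4 × 0.452 = 1.808
  c=5: 5 × 0.345 = 1.725
Maximum at c = 4 (1.808 fledglings).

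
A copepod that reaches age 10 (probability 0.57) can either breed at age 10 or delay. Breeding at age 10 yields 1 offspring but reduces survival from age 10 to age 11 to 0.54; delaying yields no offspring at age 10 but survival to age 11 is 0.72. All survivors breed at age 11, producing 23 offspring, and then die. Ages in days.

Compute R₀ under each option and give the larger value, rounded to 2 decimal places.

breed at age 10: R₀ = 0.57 × (1 + 0.54 × 23) = 0.57 × 13.4200 = 7.6494
delay to age 11: R₀ = 0.57 × (0.72 × 23) = 0.57 × 16.5600 = 9.4392
Higher: delay to age 11 (9.4392).

9.44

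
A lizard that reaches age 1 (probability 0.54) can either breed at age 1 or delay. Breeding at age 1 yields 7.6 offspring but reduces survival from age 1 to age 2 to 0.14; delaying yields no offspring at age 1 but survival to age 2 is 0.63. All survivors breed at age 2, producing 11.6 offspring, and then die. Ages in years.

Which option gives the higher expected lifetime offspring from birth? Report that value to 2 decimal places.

4.98

breed at age 1: R₀ = 0.54 × (7.6 + 0.14 × 11.6) = 0.54 × 9.2240 = 4.9810
delay to age 2: R₀ = 0.54 × (0.63 × 11.6) = 0.54 × 7.3080 = 3.9463
Higher: breed at age 1 (4.9810).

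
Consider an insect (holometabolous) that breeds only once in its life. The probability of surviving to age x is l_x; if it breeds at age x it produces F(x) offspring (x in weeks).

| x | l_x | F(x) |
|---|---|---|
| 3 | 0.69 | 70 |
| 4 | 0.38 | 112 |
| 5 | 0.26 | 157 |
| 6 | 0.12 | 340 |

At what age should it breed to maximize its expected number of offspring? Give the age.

Expected offspring if breeding at age x = l_x × F(x):
  age 3: 0.69 × 70 = 48.300
  age 4: 0.38 × 112 = 42.560
  age 5: 0.26 × 157 = 40.820
  age 6: 0.12 × 340 = 40.800
Maximum at age 3 (48.300).

3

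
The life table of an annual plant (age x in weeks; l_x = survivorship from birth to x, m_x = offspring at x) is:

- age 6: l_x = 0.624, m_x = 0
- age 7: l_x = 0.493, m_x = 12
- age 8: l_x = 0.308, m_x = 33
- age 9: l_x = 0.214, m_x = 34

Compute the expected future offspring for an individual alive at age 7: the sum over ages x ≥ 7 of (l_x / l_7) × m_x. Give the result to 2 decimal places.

47.38

l_7 = 0.493. Conditional survival from age 7 to x is l_x / l_7.
  x=7: (0.493/0.493) × 12 = 12.0000
  x=8: (0.308/0.493) × 33 = 20.6166
  x=9: (0.214/0.493) × 34 = 14.7586
Sum = 12.0000 + 20.6166 + 14.7586 = 47.3753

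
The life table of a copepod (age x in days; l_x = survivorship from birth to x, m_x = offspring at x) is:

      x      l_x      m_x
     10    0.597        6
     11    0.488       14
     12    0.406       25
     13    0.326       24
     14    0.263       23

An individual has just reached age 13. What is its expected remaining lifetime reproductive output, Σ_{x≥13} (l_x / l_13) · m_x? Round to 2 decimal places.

l_13 = 0.326. Conditional survival from age 13 to x is l_x / l_13.
  x=13: (0.326/0.326) × 24 = 24.0000
  x=14: (0.263/0.326) × 23 = 18.5552
Sum = 24.0000 + 18.5552 = 42.5552

42.56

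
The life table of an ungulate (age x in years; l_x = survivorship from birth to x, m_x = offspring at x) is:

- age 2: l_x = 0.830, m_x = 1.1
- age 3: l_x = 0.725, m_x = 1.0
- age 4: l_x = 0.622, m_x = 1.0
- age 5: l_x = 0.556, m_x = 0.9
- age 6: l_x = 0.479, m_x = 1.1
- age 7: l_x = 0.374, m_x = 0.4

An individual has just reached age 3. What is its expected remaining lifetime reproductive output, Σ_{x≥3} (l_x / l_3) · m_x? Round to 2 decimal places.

3.48

l_3 = 0.725. Conditional survival from age 3 to x is l_x / l_3.
  x=3: (0.725/0.725) × 1.0 = 1.0000
  x=4: (0.622/0.725) × 1.0 = 0.8579
  x=5: (0.556/0.725) × 0.9 = 0.6902
  x=6: (0.479/0.725) × 1.1 = 0.7268
  x=7: (0.374/0.725) × 0.4 = 0.2063
Sum = 1.0000 + 0.8579 + 0.6902 + 0.7268 + 0.2063 = 3.4812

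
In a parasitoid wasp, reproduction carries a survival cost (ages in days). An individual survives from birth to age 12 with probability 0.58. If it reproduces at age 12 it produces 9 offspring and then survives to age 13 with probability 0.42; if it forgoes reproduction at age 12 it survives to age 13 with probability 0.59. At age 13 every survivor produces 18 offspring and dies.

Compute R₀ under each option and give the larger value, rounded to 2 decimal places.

breed at age 12: R₀ = 0.58 × (9 + 0.42 × 18) = 0.58 × 16.5600 = 9.6048
delay to age 13: R₀ = 0.58 × (0.59 × 18) = 0.58 × 10.6200 = 6.1596
Higher: breed at age 12 (9.6048).

9.60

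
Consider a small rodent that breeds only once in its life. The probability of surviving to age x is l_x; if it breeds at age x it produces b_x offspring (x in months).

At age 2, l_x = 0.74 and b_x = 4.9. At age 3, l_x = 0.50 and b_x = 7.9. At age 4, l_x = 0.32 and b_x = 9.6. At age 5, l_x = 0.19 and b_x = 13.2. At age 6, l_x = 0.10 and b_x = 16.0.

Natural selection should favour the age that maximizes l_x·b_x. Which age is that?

Expected offspring if breeding at age x = l_x × b_x:
  age 2: 0.74 × 4.9 = 3.626
  age 3: 0.50 × 7.9 = 3.950
  age 4: 0.32 × 9.6 = 3.072
  age 5: 0.19 × 13.2 = 2.508
  age 6: 0.10 × 16.0 = 1.600
Maximum at age 3 (3.950).

3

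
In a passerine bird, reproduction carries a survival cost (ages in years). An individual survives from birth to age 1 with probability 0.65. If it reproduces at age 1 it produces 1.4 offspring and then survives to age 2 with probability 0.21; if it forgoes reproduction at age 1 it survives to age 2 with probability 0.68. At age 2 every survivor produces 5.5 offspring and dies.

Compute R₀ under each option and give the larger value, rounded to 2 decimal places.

2.43

breed at age 1: R₀ = 0.65 × (1.4 + 0.21 × 5.5) = 0.65 × 2.5550 = 1.6607
delay to age 2: R₀ = 0.65 × (0.68 × 5.5) = 0.65 × 3.7400 = 2.4310
Higher: delay to age 2 (2.4310).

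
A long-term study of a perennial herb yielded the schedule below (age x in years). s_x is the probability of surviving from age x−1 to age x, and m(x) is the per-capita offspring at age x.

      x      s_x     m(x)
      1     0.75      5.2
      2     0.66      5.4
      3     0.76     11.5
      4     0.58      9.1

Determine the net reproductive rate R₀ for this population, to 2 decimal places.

Survivorship from birth: l_x = s_1·s_2·…·s_x.
  l_1 = 0.75000
  l_2 = 0.49500
  l_3 = 0.37620
  l_4 = 0.21820
R₀ = Σ l_x m(x):
  age 1: 0.75000 × 5.2 = 3.9000
  age 2: 0.49500 × 5.4 = 2.6730
  age 3: 0.37620 × 11.5 = 4.3263
  age 4: 0.21820 × 9.1 = 1.9856
R₀ = 3.9000 + 2.6730 + 4.3263 + 1.9856 = 12.8849

12.88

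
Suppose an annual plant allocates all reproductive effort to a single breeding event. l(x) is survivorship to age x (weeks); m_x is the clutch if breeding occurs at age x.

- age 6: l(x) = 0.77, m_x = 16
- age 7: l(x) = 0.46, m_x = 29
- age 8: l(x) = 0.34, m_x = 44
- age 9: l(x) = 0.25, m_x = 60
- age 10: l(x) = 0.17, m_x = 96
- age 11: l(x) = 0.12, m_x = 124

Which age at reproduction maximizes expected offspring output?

10

Expected offspring if breeding at age x = l(x) × m_x:
  age 6: 0.77 × 16 = 12.320
  age 7: 0.46 × 29 = 13.340
  age 8: 0.34 × 44 = 14.960
  age 9: 0.25 × 60 = 15.000
  age 10: 0.17 × 96 = 16.320
  age 11: 0.12 × 124 = 14.880
Maximum at age 10 (16.320).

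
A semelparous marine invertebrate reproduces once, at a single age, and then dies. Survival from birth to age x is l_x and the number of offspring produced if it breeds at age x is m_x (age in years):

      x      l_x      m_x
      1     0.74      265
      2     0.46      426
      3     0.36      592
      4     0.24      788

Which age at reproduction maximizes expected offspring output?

Expected offspring if breeding at age x = l_x × m_x:
  age 1: 0.74 × 265 = 196.100
  age 2: 0.46 × 426 = 195.960
  age 3: 0.36 × 592 = 213.120
  age 4: 0.24 × 788 = 189.120
Maximum at age 3 (213.120).

3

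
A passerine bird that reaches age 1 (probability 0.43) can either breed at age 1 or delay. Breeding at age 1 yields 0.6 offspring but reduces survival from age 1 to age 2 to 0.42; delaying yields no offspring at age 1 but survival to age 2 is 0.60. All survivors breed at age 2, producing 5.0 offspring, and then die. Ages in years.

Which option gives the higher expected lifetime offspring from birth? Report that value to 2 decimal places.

1.29

breed at age 1: R₀ = 0.43 × (0.6 + 0.42 × 5.0) = 0.43 × 2.7000 = 1.1610
delay to age 2: R₀ = 0.43 × (0.60 × 5.0) = 0.43 × 3.0000 = 1.2900
Higher: delay to age 2 (1.2900).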